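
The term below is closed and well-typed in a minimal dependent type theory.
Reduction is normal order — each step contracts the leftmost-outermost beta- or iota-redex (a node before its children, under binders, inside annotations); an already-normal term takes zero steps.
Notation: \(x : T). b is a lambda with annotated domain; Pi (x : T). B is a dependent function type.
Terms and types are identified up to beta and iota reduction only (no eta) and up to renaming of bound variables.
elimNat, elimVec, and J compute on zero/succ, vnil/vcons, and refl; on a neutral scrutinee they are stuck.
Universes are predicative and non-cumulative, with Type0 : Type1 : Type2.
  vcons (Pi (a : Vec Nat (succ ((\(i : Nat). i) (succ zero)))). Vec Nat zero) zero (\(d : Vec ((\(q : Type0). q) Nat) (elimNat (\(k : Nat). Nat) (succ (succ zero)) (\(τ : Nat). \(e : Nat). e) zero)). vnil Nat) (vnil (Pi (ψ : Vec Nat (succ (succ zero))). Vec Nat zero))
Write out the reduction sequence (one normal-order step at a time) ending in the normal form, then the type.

reduction (normal order):
  vcons (Pi (a : Vec Nat (succ ((\(i : Nat). i) (succ zero)))). Vec Nat zero) zero (\(d : Vec ((\(q : Type0). q) Nat) (elimNat (\(k : Nat). Nat) (succ (succ zero)) (\(τ : Nat). \(e : Nat). e) zero)). vnil Nat) (vnil (Pi (ψ : Vec Nat (succ (succ zero))). Vec Nat zero))
  ~> vcons (Pi (a : Vec Nat (succ (succ zero))). Vec Nat zero) zero (\(i : Vec ((\(d : Type0). d) Nat) (elimNat (\(q : Nat). Nat) (succ (succ zero)) (\(k : Nat). \(τ : Nat). τ) zero)). vnil Nat) (vnil (Pi (e : Vec Nat (succ (succ zero))). Vec Nat zero))
  ~> vcons (Pi (a : Vec Nat (succ (succ zero))). Vec Nat zero) zero (\(i : Vec Nat (elimNat (\(d : Nat). Nat) (succ (succ zero)) (\(q : Nat). \(k : Nat). k) zero)). vnil Nat) (vnil (Pi (τ : Vec Nat (succ (succ zero))). Vec Nat zero))
  ~> vcons (Pi (a : Vec Nat (succ (succ zero))). Vec Nat zero) zero (\(i : Vec Nat (succ (succ zero))). vnil Nat) (vnil (Pi (d : Vec Nat (succ (succ zero))). Vec Nat zero))
the term's type:
  Vec (Pi (a : Vec Nat (succ (succ zero))). Vec Nat zero) (succ zero)


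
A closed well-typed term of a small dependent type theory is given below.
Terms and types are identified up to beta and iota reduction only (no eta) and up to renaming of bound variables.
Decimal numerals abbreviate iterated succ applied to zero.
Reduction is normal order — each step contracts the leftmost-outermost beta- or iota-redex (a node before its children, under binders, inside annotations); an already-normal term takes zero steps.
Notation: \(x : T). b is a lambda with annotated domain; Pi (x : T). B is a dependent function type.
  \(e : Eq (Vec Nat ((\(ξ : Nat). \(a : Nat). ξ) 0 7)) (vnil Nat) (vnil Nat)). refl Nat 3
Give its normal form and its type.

reduced normal form:
  \(e : Eq (Vec Nat 0) (vnil Nat) (vnil Nat)). refl Nat 3
type:
  Pi (e : Eq (Vec Nat 0) (vnil Nat) (vnil Nat)). Eq Nat 3 3
observation: normalization takes exactly 2 steps under the normal-order strategy.


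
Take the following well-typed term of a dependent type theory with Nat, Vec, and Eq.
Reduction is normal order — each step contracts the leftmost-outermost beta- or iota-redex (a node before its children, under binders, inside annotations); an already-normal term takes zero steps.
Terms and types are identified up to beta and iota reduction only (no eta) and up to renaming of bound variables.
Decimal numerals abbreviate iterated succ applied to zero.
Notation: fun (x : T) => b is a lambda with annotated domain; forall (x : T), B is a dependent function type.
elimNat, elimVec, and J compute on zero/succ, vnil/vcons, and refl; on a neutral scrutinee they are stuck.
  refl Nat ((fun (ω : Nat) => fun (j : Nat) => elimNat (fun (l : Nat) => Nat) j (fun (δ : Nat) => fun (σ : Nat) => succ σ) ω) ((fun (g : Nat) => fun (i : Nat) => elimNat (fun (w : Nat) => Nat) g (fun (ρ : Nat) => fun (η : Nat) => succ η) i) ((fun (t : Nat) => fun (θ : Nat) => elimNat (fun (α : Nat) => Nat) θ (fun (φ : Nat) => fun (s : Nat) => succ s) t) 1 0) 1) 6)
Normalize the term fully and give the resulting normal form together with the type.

resulting normal form:
  refl Nat 8
inferred type:
  Eq Nat 8 8
observation: the term reaches its normal form after 21 normal-order steps.


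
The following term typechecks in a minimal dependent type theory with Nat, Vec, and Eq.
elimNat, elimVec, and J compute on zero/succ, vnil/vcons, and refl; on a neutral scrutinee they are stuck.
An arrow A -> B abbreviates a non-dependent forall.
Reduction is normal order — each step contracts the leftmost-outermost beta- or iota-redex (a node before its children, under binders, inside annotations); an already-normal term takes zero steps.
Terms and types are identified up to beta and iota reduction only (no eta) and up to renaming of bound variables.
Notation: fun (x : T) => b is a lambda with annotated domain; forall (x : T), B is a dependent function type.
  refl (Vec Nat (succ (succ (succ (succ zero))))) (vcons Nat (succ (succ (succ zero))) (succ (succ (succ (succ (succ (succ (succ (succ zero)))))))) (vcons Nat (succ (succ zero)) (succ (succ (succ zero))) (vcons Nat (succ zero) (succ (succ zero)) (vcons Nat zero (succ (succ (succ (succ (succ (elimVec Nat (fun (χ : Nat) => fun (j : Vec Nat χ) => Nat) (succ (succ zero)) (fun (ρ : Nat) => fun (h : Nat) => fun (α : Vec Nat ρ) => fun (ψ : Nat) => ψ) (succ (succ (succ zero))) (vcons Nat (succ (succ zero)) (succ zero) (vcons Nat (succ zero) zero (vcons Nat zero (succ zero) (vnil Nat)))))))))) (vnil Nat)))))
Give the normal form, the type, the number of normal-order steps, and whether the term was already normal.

normal form:
  refl (Vec Nat (succ (succ (succ (succ zero))))) (vcons Nat (succ (succ (succ zero))) (succ (succ (succ (succ (succ (succ (succ (succ zero)))))))) (vcons Nat (succ (succ zero)) (succ (succ (succ zero))) (vcons Nat (succ zero) (succ (succ zero)) (vcons Nat zero (succ (succ (succ (succ (succ (succ (succ zero))))))) (vnil Nat)))))
the term's type:
  Eq (Vec Nat (succ (succ (succ (succ zero))))) (vcons Nat (succ (succ (succ zero))) (succ (succ (succ (succ (succ (succ (succ (succ zero)))))))) (vcons Nat (succ (succ zero)) (succ (succ (succ zero))) (vcons Nat (succ zero) (succ (succ zero)) (vcons Nat zero (succ (succ (succ (succ (succ (succ (succ zero))))))) (vnil Nat))))) (vcons Nat (succ (succ (succ zero))) (succ (succ (succ (succ (succ (succ (succ (succ zero)))))))) (vcons Nat (succ (succ zero)) (succ (succ (succ zero))) (vcons Nat (succ zero) (succ (succ zero)) (vcons Nat zero (succ (succ (succ (succ (succ (succ (succ zero))))))) (vnil Nat)))))
normal-order step count: 16
already normal: no
first contracted redex: an elimVec iota-redex


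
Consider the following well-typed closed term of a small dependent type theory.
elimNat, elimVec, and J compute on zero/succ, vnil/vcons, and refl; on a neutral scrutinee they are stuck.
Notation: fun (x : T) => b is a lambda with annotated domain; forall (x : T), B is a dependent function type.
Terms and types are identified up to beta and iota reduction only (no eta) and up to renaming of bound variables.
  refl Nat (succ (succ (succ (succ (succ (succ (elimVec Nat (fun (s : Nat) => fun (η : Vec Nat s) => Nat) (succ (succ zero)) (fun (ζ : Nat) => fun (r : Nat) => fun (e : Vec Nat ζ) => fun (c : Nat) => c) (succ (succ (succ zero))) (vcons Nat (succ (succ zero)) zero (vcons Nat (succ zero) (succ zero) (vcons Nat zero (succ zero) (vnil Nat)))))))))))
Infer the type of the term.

inferred type:
  Eq Nat (succ (succ (succ (succ (succ (succ (succ (succ zero)))))))) (succ (succ (succ (succ (succ (succ (succ (succ zero))))))))


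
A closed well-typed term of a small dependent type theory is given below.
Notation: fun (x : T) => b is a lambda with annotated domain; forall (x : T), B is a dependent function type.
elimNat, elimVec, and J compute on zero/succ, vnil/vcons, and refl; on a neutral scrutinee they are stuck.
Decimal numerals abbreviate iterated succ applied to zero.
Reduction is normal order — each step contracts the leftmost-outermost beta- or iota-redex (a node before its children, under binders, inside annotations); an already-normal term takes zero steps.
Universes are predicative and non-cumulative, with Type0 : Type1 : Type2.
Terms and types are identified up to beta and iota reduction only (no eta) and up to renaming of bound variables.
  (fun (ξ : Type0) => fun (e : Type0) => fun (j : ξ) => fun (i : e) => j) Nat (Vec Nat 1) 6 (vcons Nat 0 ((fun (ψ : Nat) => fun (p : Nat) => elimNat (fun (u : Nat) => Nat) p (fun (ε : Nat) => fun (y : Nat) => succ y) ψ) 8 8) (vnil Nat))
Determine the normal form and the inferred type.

resulting normal form:
  6
type:
  Nat


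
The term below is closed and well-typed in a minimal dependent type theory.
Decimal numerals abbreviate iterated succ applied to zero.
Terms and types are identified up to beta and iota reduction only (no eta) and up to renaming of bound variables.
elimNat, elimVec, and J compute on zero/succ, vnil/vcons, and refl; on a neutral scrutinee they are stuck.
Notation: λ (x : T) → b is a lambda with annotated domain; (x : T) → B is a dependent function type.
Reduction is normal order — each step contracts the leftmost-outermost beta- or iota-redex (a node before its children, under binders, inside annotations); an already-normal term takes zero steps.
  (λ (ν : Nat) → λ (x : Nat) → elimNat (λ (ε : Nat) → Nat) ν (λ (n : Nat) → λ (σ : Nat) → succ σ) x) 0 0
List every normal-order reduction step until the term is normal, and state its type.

reduction (normal order):
  (λ (ν : Nat) → λ (x : Nat) → elimNat (λ (ε : Nat) → Nat) ν (λ (n : Nat) → λ (σ : Nat) → succ σ) x) 0 0
  ~> (λ (ν : Nat) → elimNat (λ (x : Nat) → Nat) 0 (λ (ε : Nat) → λ (n : Nat) → succ n) ν) 0
  ~> elimNat (λ (ν : Nat) → Nat) 0 (λ (x : Nat) → λ (ε : Nat) → succ ε) 0
  ~> 0
inferred type:
  Nat


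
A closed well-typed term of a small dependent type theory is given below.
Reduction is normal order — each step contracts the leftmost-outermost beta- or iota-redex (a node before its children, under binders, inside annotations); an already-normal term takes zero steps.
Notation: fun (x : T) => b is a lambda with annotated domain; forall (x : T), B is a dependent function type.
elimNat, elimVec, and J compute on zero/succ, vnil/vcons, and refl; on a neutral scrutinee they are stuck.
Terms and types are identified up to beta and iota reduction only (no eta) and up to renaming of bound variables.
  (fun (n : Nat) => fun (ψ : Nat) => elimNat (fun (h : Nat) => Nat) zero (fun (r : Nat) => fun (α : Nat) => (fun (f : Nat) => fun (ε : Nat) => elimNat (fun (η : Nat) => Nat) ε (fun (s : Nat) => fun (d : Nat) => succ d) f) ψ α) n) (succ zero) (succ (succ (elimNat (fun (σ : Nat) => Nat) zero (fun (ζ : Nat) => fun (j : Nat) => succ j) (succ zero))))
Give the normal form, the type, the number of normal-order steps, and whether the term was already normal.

resulting normal form:
  succ (succ (succ zero))
inferred type:
  Nat
steps to reach normal form (normal order): 22
started in normal form: no
first contracted redex: a beta-redex


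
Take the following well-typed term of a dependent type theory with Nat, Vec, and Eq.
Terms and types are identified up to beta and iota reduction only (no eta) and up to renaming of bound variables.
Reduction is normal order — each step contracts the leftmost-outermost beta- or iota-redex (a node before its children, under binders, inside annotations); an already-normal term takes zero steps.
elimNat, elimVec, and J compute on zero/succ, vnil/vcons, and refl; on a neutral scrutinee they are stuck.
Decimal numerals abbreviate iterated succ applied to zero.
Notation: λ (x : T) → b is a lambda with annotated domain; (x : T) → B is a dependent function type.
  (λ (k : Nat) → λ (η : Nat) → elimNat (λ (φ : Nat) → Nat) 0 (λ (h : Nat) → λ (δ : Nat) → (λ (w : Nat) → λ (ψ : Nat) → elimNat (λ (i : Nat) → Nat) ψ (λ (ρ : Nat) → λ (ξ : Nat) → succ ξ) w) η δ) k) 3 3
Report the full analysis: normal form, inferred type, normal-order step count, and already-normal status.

reduced normal form:
  9
inferred type:
  Nat
steps to reach normal form (normal order): 48
already normal: no
first contracted redex: a beta-redex


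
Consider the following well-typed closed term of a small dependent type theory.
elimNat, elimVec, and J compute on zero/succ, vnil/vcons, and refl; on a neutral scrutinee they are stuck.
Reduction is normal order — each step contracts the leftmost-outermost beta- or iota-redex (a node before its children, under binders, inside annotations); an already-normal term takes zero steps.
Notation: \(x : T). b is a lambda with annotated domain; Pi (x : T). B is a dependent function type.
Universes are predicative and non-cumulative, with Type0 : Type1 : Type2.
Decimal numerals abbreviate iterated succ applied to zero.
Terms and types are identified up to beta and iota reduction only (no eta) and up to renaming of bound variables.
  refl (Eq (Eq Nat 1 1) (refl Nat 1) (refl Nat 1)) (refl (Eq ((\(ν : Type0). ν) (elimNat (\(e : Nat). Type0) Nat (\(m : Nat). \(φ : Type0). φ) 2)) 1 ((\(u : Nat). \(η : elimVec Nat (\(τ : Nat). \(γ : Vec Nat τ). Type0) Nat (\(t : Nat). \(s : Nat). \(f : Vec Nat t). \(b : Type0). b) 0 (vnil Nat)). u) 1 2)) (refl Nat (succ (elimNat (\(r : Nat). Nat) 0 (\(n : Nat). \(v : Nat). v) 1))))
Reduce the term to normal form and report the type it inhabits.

normal form:
  refl (Eq (Eq Nat 1 1) (refl Nat 1) (refl Nat 1)) (refl (Eq Nat 1 1) (refl Nat 1))
inferred type:
  Eq (Eq (Eq Nat 1 1) (refl Nat 1) (refl Nat 1)) (refl (Eq Nat 1 1) (refl Nat 1)) (refl (Eq Nat 1 1) (refl Nat 1))
observation: normalization takes exactly 14 steps under the normal-order strategy.


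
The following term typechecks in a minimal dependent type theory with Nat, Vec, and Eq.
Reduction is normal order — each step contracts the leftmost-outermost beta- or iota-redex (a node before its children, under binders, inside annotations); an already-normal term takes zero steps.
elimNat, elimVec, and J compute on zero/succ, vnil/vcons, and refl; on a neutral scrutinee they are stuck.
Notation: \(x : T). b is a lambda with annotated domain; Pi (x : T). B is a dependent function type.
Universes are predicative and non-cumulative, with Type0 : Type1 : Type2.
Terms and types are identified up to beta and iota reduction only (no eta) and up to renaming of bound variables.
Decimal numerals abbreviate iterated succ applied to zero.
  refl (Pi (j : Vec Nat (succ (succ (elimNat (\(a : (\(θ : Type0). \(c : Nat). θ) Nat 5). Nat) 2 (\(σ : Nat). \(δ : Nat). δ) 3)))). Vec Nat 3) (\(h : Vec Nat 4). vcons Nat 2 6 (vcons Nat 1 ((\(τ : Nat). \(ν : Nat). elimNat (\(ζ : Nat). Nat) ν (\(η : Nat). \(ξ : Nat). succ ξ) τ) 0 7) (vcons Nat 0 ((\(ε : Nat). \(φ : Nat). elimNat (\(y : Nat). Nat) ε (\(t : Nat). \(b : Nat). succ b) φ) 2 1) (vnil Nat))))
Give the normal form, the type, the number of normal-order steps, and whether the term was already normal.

reduced normal form:
  refl (Pi (j : Vec Nat 4). Vec Nat 3) (\(a : Vec Nat 4). vcons Nat 2 6 (vcons Nat 1 7 (vcons Nat 0 3 (vnil Nat))))
the term's type:
  Eq (Pi (j : Vec Nat 4). Vec Nat 3) (\(a : Vec Nat 4). vcons Nat 2 6 (vcons Nat 1 7 (vcons Nat 0 3 (vnil Nat)))) (\(θ : Vec Nat 4). vcons Nat 2 6 (vcons Nat 1 7 (vcons Nat 0 3 (vnil Nat))))
steps to reach normal form (normal order): 19
started in normal form: no
first contracted redex: an elimNat iota-redex


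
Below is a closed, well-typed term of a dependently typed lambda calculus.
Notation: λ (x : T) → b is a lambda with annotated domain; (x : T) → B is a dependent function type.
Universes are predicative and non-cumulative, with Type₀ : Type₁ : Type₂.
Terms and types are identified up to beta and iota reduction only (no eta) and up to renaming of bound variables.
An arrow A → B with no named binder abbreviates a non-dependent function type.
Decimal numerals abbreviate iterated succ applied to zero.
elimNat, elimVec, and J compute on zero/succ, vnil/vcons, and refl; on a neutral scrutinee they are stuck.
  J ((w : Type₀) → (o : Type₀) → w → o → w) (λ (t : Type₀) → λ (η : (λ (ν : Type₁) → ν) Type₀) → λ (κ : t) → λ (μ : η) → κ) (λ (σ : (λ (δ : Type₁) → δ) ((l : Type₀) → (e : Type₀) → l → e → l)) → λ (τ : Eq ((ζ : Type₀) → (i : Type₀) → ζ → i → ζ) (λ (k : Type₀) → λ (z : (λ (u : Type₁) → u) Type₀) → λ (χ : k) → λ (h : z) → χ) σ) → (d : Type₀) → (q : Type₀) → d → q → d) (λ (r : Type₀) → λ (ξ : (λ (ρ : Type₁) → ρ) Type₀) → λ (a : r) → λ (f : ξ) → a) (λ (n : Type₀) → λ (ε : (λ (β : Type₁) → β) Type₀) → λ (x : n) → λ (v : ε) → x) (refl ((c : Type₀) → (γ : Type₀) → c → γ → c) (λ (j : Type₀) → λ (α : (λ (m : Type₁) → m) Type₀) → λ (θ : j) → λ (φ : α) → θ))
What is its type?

type:
  (w : Type₀) → (o : Type₀) → w → o → w


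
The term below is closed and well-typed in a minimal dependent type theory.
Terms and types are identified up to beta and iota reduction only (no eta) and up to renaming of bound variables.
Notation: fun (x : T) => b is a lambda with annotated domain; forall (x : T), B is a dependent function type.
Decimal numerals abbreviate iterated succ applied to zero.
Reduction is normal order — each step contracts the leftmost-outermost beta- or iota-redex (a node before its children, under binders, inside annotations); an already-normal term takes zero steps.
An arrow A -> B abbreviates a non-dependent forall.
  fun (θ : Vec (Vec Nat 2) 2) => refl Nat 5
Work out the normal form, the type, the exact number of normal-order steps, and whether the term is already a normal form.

reduced normal form:
  fun (θ : Vec (Vec Nat 2) 2) => refl Nat 5
the term's type:
  Vec (Vec Nat 2) 2 -> Eq Nat 5 5
steps to reach normal form (normal order): 0
term was already normal: yes


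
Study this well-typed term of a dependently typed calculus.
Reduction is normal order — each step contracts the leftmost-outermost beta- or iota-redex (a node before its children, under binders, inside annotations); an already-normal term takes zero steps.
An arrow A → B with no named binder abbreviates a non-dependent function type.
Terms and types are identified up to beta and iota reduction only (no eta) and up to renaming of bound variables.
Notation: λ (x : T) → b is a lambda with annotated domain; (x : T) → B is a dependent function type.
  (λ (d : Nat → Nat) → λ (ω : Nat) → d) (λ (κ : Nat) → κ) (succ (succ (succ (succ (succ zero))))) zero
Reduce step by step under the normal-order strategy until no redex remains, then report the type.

normal-order reduction:
  (λ (d : Nat → Nat) → λ (ω : Nat) → d) (λ (κ : Nat) → κ) (succ (succ (succ (succ (succ zero))))) zero
  ~> (λ (d : Nat) → λ (ω : Nat) → ω) (succ (succ (succ (succ (succ zero))))) zero
  ~> (λ (d : Nat) → d) zero
  ~> zero
the term's type:
  Nat


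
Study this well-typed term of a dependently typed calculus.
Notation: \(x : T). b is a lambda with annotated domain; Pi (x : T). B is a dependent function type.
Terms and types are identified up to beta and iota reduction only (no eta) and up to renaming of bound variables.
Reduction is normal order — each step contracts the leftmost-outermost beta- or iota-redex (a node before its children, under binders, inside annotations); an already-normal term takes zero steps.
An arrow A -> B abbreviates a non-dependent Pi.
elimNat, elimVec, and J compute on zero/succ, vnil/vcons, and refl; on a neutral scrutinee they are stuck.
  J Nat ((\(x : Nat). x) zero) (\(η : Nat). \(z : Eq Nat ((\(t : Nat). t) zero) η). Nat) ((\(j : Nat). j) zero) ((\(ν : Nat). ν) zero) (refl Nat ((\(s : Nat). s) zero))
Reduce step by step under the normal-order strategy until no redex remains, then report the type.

normal-order reduction:
  J Nat ((\(x : Nat). x) zero) (\(η : Nat). \(z : Eq Nat ((\(t : Nat). t) zero) η). Nat) ((\(j : Nat). j) zero) ((\(ν : Nat). ν) zero) (refl Nat ((\(s : Nat). s) zero))
  ~> (\(x : Nat). x) zero
  ~> zero
inferred type:
  Nat


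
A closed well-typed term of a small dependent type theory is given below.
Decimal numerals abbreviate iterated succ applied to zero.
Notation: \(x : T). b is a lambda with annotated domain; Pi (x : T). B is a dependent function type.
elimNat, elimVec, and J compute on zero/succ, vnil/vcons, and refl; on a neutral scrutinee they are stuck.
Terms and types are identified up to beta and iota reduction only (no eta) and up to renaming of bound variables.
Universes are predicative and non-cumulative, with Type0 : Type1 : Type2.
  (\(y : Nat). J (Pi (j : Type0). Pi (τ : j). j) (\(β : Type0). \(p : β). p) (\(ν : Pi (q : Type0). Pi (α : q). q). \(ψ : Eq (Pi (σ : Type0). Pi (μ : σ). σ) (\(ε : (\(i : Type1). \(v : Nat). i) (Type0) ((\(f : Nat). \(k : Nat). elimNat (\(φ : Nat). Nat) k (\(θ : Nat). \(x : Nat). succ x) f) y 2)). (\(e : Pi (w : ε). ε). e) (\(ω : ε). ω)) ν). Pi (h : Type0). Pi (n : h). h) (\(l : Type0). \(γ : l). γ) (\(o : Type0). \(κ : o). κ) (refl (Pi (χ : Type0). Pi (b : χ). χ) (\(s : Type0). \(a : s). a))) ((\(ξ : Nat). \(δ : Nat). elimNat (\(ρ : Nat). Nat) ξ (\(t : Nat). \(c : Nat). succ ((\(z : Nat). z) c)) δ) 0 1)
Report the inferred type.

type:
  Pi (y : Type0). Pi (j : y). y


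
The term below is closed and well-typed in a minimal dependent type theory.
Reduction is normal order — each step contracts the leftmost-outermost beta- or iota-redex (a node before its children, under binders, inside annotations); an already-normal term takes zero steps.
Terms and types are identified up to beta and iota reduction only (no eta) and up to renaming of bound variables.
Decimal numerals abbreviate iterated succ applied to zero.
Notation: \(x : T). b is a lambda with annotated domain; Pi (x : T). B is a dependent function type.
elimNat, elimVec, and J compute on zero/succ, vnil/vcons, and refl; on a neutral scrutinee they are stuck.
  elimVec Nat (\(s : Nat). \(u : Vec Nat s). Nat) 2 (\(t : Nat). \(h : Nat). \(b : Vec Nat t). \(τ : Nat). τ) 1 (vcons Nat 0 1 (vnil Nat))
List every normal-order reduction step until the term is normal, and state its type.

normal-order reduction:
  elimVec Nat (\(s : Nat). \(u : Vec Nat s). Nat) 2 (\(t : Nat). \(h : Nat). \(b : Vec Nat t). \(τ : Nat). τ) 1 (vcons Nat 0 1 (vnil Nat))
  ~> (\(s : Nat). \(u : Nat). \(t : Vec Nat s). \(h : Nat). h) 0 1 (vnil Nat) (elimVec Nat (\(b : Nat). \(τ : Vec Nat b). Nat) 2 (\(e : Nat). \(η : Nat). \(j : Vec Nat e). \(w : Nat). w) 0 (vnil Nat))
  ~> (\(s : Nat). \(u : Vec Nat 0). \(t : Nat). t) 1 (vnil Nat) (elimVec Nat (\(h : Nat). \(b : Vec Nat h). Nat) 2 (\(τ : Nat). \(e : Nat). \(η : Vec Nat τ). \(j : Nat). j) 0 (vnil Nat))
  ~> (\(s : Vec Nat 0). \(u : Nat). u) (vnil Nat) (elimVec Nat (\(t : Nat). \(h : Vec Nat t). Nat) 2 (\(b : Nat). \(τ : Nat). \(e : Vec Nat b). \(η : Nat). η) 0 (vnil Nat))
  ~> (\(s : Nat). s) (elimVec Nat (\(u : Nat). \(t : Vec Nat u). Nat) 2 (\(h : Nat). \(b : Nat). \(τ : Vec Nat h). \(e : Nat). e) 0 (vnil Nat))
  ~> elimVec Nat (\(s : Nat). \(u : Vec Nat s). Nat) 2 (\(t : Nat). \(h : Nat). \(b : Vec Nat t). \(τ : Nat). τ) 0 (vnil Nat)
  ~> 2
type:
  Nat


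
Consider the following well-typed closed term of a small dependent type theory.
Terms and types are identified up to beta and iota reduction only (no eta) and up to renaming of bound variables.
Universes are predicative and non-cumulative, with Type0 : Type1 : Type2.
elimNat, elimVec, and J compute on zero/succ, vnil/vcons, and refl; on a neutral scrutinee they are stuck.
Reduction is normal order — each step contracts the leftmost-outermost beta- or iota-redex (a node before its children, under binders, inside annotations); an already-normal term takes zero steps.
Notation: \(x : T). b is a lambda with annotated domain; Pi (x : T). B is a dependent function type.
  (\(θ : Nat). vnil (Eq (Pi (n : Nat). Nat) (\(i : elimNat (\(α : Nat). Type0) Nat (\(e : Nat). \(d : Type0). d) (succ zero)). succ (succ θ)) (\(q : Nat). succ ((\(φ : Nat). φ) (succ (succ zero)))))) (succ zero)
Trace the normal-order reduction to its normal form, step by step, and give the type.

reduction (normal order):
  (\(θ : Nat). vnil (Eq (Pi (n : Nat). Nat) (\(i : elimNat (\(α : Nat). Type0) Nat (\(e : Nat). \(d : Type0). d) (succ zero)). succ (succ θ)) (\(q : Nat). succ ((\(φ : Nat). φ) (succ (succ zero)))))) (succ zero)
  ~> vnil (Eq (Pi (θ : Nat). Nat) (\(n : elimNat (\(i : Nat). Type0) Nat (\(α : Nat). \(e : Type0). e) (succ zero)). succ (succ (succ zero))) (\(d : Nat). succ ((\(q : Nat). q) (succ (succ zero)))))
  ~> vnil (Eq (Pi (θ : Nat). Nat) (\(n : (\(i : Nat). \(α : Type0). α) zero (elimNat (\(e : Nat). Type0) Nat (\(d : Nat). \(q : Type0). q) zero)). succ (succ (succ zero))) (\(φ : Nat). succ ((\(s : Nat). s) (succ (succ zero)))))
  ~> vnil (Eq (Pi (θ : Nat). Nat) (\(n : (\(i : Type0). i) (elimNat (\(α : Nat). Type0) Nat (\(e : Nat). \(d : Type0). d) zero)). succ (succ (succ zero))) (\(q : Nat). succ ((\(φ : Nat). φ) (succ (succ zero)))))
  ~> vnil (Eq (Pi (θ : Nat). Nat) (\(n : elimNat (\(i : Nat). Type0) Nat (\(α : Nat). \(e : Type0). e) zero). succ (succ (succ zero))) (\(d : Nat). succ ((\(q : Nat). q) (succ (succ zero)))))
  ~> vnil (Eq (Pi (θ : Nat). Nat) (\(n : Nat). succ (succ (succ zero))) (\(i : Nat). succ ((\(α : Nat). α) (succ (succ zero)))))
  ~> vnil (Eq (Pi (θ : Nat). Nat) (\(n : Nat). succ (succ (succ zero))) (\(i : Nat). succ (succ (succ zero))))
the term's type:
  Vec (Eq (Pi (θ : Nat). Nat) (\(n : Nat). succ (succ (succ zero))) (\(i : Nat). succ (succ (succ zero)))) zero


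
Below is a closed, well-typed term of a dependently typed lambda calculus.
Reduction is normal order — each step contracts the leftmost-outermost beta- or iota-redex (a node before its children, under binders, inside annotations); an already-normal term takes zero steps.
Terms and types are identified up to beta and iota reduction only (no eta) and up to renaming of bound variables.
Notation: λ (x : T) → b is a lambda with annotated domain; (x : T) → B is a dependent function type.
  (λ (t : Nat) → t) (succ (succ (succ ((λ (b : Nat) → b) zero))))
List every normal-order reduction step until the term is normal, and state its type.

normal-order reduction sequence:
  (λ (t : Nat) → t) (succ (succ (succ ((λ (b : Nat) → b) zero))))
  ~> succ (succ (succ ((λ (t : Nat) → t) zero)))
  ~> succ (succ (succ zero))
inferred type:
  Nat


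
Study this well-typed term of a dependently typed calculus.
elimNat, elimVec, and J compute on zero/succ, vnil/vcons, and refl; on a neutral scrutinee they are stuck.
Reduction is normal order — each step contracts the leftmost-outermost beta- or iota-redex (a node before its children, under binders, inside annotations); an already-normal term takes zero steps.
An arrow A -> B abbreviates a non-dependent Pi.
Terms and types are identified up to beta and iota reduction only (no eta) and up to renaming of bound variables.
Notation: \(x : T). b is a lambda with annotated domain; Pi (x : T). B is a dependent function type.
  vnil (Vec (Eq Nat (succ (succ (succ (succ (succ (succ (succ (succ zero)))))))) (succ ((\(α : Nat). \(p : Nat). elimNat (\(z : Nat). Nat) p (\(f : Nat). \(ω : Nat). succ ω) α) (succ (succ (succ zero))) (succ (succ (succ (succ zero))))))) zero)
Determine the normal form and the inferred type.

normal form:
  vnil (Vec (Eq Nat (succ (succ (succ (succ (succ (succ (succ (succ zero)))))))) (succ (succ (succ (succ (succ (succ (succ (succ zero))))))))) zero)
the term's type:
  Vec (Vec (Eq Nat (succ (succ (succ (succ (succ (succ (succ (succ zero)))))))) (succ (succ (succ (succ (succ (succ (succ (succ zero))))))))) zero) zero


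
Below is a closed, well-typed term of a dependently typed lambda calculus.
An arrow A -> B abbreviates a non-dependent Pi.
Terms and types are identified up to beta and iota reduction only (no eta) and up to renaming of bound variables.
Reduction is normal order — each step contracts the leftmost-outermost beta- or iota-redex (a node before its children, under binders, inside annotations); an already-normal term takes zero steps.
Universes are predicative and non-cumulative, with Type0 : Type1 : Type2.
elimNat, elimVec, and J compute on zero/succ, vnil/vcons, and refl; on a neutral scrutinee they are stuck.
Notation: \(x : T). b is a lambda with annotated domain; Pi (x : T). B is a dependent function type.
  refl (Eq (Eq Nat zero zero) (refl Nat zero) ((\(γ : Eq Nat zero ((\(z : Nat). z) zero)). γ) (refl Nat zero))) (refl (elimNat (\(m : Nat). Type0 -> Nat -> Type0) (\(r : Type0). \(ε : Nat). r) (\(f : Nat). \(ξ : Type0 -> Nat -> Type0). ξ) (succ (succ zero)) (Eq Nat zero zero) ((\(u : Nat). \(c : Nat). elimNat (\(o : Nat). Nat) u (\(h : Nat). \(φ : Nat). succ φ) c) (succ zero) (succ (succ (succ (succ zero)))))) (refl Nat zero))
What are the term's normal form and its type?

resulting normal form:
  refl (Eq (Eq Nat zero zero) (refl Nat zero) (refl Nat zero)) (refl (Eq Nat zero zero) (refl Nat zero))
the term's type:
  Eq (Eq (Eq Nat zero zero) (refl Nat zero) (refl Nat zero)) (refl (Eq Nat zero zero) (refl Nat zero)) (refl (Eq Nat zero zero) (refl Nat zero))
observation: 10 normal-order steps normalize the term, beginning with a beta-redex.


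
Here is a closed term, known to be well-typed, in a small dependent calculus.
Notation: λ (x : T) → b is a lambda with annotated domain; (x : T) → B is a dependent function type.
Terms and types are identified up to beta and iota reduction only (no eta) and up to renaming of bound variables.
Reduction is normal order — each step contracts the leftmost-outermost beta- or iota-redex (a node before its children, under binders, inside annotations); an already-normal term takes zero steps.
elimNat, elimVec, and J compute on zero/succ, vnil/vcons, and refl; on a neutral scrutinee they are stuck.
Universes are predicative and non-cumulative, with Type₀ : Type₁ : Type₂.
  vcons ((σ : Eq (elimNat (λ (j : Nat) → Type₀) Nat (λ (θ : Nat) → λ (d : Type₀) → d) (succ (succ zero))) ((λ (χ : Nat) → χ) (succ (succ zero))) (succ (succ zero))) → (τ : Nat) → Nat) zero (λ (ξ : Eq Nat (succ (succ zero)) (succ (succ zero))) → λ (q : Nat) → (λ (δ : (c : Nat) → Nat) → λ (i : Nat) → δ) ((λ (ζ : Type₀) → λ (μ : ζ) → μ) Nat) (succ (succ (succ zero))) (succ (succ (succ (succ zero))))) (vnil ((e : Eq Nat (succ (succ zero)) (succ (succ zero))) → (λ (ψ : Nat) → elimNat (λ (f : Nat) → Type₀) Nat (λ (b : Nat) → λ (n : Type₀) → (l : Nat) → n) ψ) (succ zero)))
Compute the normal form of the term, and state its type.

normal form:
  vcons ((σ : Eq Nat (succ (succ zero)) (succ (succ zero))) → (j : Nat) → Nat) zero (λ (θ : Eq Nat (succ (succ zero)) (succ (succ zero))) → λ (d : Nat) → succ (succ (succ (succ zero)))) (vnil ((χ : Eq Nat (succ (succ zero)) (succ (succ zero))) → (τ : Nat) → Nat))
the term's type:
  Vec ((σ : Eq Nat (succ (succ zero)) (succ (succ zero))) → (j : Nat) → Nat) (succ zero)
observation: reduction starts at an elimNat iota-redex, and 17 normal-order steps reach the normal form.


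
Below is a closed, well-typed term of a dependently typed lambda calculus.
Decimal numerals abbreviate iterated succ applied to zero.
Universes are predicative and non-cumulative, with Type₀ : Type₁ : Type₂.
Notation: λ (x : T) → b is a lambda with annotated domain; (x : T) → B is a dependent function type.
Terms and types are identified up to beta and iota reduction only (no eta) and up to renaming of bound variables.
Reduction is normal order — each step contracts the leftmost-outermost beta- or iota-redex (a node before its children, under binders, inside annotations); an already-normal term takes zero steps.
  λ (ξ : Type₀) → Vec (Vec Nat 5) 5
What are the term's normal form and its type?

normal form:
  λ (ξ : Type₀) → Vec (Vec Nat 5) 5
type:
  (ξ : Type₀) → Type₀


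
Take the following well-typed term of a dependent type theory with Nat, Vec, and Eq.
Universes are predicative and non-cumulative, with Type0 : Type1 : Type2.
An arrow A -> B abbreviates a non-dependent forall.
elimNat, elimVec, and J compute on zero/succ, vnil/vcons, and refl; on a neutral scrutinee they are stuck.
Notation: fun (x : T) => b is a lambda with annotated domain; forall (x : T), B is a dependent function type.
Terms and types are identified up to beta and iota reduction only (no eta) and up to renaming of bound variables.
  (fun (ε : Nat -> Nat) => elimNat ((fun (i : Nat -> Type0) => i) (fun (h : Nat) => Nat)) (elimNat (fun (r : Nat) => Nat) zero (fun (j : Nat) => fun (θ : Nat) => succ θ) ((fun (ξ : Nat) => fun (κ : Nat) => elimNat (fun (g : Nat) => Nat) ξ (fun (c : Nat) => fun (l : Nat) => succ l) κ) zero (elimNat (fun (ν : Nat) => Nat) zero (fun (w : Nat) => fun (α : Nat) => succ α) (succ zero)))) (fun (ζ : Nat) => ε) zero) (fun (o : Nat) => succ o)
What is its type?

type:
  Nat


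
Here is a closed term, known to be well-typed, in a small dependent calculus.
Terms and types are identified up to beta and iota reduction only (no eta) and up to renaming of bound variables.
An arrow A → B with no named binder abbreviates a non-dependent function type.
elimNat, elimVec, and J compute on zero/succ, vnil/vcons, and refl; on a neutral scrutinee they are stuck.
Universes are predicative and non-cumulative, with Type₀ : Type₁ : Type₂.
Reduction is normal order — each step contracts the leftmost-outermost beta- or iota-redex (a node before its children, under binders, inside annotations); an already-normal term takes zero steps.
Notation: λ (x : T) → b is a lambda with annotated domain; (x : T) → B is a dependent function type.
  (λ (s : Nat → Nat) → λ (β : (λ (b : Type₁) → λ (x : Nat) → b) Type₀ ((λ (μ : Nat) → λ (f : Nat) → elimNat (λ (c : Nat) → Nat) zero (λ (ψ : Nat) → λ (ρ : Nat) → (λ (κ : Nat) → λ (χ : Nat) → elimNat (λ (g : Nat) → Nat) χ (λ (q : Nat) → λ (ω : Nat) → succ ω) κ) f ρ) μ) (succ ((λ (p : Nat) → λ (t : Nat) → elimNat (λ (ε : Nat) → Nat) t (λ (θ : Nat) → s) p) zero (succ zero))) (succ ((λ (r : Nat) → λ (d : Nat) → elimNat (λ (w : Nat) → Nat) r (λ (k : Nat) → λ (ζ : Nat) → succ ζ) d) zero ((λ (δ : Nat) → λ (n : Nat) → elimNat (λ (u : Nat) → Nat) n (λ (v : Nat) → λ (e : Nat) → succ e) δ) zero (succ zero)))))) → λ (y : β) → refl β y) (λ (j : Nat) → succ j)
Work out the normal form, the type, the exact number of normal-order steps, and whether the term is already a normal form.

resulting normal form:
  λ (s : Type₀) → λ (β : s) → refl s β
inferred type:
  (s : Type₀) → (β : s) → Eq s β β
steps to reach normal form (normal order): 3
already normal: no
first contracted redex: a beta-redex


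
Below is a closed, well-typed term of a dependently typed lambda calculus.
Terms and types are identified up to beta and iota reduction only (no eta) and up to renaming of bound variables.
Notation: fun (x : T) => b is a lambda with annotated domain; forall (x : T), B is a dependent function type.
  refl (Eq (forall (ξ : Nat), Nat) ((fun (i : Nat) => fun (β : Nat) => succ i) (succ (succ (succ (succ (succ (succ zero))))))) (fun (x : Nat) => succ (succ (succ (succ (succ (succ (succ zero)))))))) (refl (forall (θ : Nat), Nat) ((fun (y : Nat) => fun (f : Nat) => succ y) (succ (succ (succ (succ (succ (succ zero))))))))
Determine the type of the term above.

inferred type:
  Eq (Eq (forall (ξ : Nat), Nat) (fun (i : Nat) => succ (succ (succ (succ (succ (succ (succ zero))))))) (fun (β : Nat) => succ (succ (succ (succ (succ (succ (succ zero)))))))) (refl (forall (x : Nat), Nat) (fun (θ : Nat) => succ (succ (succ (succ (succ (succ (succ zero)))))))) (refl (forall (y : Nat), Nat) (fun (f : Nat) => succ (succ (succ (succ (succ (succ (succ zero))))))))


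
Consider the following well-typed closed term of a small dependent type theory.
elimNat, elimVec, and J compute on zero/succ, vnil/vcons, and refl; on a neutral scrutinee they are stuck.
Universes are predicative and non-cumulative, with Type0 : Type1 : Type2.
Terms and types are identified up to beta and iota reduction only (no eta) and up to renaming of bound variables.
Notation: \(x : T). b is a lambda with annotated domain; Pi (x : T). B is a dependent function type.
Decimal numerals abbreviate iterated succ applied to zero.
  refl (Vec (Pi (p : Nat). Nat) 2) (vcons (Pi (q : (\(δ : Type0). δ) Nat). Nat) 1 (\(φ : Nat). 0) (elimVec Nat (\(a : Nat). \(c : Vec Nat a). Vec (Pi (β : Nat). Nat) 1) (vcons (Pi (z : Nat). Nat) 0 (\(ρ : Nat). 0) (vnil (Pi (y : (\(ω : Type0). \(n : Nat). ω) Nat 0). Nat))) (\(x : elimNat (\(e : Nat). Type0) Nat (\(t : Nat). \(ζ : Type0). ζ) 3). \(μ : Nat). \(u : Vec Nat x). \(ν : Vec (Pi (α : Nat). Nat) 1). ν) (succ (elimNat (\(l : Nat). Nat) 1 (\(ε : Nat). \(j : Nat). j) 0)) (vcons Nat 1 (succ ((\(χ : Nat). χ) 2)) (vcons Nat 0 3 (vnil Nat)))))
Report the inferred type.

type:
  Eq (Vec (Pi (p : Nat). Nat) 2) (vcons (Pi (q : Nat). Nat) 1 (\(δ : Nat). 0) (vcons (Pi (φ : Nat). Nat) 0 (\(a : Nat). 0) (vnil (Pi (c : Nat). Nat)))) (vcons (Pi (β : Nat). Nat) 1 (\(z : Nat). 0) (vcons (Pi (ρ : Nat). Nat) 0 (\(y : Nat). 0) (vnil (Pi (ω : Nat). Nat))))


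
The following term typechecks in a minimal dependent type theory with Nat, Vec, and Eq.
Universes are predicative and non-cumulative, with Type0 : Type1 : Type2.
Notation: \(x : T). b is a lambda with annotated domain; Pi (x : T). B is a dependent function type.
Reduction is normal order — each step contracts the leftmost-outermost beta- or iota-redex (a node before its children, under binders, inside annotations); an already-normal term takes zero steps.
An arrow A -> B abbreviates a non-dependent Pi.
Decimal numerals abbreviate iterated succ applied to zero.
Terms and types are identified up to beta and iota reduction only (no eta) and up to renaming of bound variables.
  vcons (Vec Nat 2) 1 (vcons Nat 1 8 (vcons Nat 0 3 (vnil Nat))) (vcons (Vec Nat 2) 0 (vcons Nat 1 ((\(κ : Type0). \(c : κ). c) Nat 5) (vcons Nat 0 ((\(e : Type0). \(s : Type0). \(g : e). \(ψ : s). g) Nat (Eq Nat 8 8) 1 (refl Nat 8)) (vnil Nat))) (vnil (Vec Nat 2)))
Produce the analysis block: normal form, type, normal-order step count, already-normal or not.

normal form:
  vcons (Vec Nat 2) 1 (vcons Nat 1 8 (vcons Nat 0 3 (vnil Nat))) (vcons (Vec Nat 2) 0 (vcons Nat 1 5 (vcons Nat 0 1 (vnil Nat))) (vnil (Vec Nat 2)))
inferred type:
  Vec (Vec Nat 2) 2
steps to reach normal form (normal order): 6
already normal: no
first redex: a beta-redex


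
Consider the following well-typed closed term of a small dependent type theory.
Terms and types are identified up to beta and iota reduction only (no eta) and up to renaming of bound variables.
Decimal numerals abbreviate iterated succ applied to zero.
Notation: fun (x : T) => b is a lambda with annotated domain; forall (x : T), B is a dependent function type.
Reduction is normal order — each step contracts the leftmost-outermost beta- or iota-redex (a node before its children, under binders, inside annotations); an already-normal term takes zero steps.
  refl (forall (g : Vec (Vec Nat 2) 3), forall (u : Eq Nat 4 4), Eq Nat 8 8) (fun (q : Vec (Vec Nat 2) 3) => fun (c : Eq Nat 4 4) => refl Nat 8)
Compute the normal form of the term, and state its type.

reduced normal form:
  refl (forall (g : Vec (Vec Nat 2) 3), forall (u : Eq Nat 4 4), Eq Nat 8 8) (fun (q : Vec (Vec Nat 2) 3) => fun (c : Eq Nat 4 4) => refl Nat 8)
the term's type:
  Eq (forall (g : Vec (Vec Nat 2) 3), forall (u : Eq Nat 4 4), Eq Nat 8 8) (fun (q : Vec (Vec Nat 2) 3) => fun (c : Eq Nat 4 4) => refl Nat 8) (fun (m : Vec (Vec Nat 2) 3) => fun (φ : Eq Nat 4 4) => refl Nat 8)


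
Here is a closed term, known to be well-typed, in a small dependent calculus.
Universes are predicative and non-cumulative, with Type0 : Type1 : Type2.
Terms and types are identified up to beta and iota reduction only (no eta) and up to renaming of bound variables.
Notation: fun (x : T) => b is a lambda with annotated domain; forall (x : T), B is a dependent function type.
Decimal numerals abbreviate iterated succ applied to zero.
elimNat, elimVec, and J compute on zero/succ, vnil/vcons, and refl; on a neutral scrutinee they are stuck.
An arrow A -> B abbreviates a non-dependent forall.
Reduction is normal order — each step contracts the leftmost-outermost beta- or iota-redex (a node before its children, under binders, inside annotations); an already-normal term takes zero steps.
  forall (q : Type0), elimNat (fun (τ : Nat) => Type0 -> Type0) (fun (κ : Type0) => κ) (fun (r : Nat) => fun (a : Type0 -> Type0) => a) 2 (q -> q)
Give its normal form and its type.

reduced normal form:
  forall (q : Type0), q -> q
type:
  Type1
observation: contracting an elimNat iota-redex first, the term normalizes in 8 steps.
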